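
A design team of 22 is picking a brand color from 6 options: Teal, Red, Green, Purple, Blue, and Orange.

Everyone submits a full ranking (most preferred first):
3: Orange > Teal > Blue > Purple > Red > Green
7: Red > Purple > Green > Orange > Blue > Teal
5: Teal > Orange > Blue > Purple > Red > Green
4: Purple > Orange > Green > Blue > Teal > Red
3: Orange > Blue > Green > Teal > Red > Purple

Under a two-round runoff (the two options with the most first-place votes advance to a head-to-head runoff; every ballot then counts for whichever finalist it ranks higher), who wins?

Round 1 first-place votes: Teal 5, Red 7, Green 0, Purple 4, Blue 0, Orange 6. Red and Orange advance.
Runoff: Red is ranked above Orange on 7 ballots, Orange above Red on 15.

Orange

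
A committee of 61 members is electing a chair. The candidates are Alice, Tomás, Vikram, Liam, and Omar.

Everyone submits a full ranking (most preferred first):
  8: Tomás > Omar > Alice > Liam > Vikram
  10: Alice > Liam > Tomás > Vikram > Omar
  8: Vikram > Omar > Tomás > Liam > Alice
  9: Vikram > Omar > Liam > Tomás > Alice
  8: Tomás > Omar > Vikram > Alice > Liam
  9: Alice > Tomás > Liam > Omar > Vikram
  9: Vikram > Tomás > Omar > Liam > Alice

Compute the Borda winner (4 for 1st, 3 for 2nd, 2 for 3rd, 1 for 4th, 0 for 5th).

Alice: 8×2 + 10×4 + 8×0 + 9×0 + 8×1 + 9×4 + 9×0 = 100
Tomás: 8×4 + 10×2 + 8×2 + 9×1 + 8×4 + 9×3 + 9×3 = 163
Vikram: 8×0 + 10×1 + 8×4 + 9×4 + 8×2 + 9×0 + 9×4 = 130
Liam: 8×1 + 10×3 + 8×1 + 9×2 + 8×0 + 9×2 + 9×1 = 91
Omar: 8×3 + 10×0 + 8×3 + 9×3 + 8×3 + 9×1 + 9×2 = 126

Tomás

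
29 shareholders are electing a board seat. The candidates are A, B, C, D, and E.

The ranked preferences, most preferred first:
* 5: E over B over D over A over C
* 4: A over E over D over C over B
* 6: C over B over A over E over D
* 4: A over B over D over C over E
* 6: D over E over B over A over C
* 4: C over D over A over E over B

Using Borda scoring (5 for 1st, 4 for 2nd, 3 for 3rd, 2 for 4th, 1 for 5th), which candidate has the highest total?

A

A: 5×2 + 4×5 + 6×3 + 4×5 + 6×2 + 4×3 = 92
B: 5×4 + 4×1 + 6×4 + 4×4 + 6×3 + 4×1 = 86
C: 5×1 + 4×2 + 6×5 + 4×2 + 6×1 + 4×5 = 77
D: 5×3 + 4×3 + 6×1 + 4×3 + 6×5 + 4×4 = 91
E: 5×5 + 4×4 + 6×2 + 4×1 + 6×4 + 4×2 = 89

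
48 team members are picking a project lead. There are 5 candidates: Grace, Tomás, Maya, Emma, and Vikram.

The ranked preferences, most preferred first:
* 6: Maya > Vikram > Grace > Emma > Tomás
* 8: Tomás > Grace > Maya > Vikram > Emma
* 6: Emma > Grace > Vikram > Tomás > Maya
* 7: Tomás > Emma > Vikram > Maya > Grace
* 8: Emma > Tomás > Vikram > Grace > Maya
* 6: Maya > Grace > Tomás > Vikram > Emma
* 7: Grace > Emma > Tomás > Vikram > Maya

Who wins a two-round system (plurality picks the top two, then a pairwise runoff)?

Round 1 first-place votes: Grace 7, Tomás 15, Maya 12, Emma 14, Vikram 0. Tomás and Emma advance.
Runoff: Tomás is ranked above Emma on 21 ballots, Emma above Tomás on 27.

Emma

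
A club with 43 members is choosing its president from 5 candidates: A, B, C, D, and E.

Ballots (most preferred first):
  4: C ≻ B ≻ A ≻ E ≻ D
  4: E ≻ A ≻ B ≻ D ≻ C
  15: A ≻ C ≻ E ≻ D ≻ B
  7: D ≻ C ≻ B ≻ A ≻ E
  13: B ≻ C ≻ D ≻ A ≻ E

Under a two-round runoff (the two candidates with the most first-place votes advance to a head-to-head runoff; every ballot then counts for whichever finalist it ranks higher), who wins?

B

Round 1 first-place votes: A 15, B 13, C 4, D 7, E 4. A and B advance.
Runoff: A is ranked above B on 19 ballots, B above A on 24.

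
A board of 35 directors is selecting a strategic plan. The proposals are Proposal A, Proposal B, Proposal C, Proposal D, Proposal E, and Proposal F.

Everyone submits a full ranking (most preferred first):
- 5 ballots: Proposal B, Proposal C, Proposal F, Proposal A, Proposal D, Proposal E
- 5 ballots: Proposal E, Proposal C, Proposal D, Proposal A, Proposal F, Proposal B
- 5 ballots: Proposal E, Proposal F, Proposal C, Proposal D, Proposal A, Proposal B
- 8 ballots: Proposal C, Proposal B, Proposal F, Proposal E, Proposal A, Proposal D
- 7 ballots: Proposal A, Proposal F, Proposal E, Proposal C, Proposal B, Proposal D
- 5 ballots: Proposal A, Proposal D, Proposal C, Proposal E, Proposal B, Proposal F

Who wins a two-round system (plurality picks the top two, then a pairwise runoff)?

Proposal E

Round 1 first-place votes: Proposal A 12, Proposal B 5, Proposal C 8, Proposal D 0, Proposal E 10, Proposal F 0. Proposal A and Proposal E advance.
Runoff: Proposal A is ranked above Proposal E on 17 ballots, Proposal E above Proposal A on 18.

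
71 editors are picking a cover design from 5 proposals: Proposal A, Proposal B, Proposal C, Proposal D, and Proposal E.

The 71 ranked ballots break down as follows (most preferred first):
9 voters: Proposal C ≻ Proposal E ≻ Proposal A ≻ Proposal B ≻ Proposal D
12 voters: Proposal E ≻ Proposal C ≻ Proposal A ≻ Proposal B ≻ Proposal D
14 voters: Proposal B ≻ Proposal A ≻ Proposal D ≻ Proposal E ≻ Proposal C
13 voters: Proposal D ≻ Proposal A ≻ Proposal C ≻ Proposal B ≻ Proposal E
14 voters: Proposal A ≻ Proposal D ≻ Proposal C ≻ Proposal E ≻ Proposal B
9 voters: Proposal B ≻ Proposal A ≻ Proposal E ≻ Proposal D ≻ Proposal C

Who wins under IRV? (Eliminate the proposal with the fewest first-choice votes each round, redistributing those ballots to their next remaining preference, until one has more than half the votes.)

Round 1: Proposal A 14, Proposal B 23, Proposal C 9, Proposal D 13, Proposal E 12. Proposal C eliminated.
Round 2: Proposal A 14, Proposal B 23, Proposal D 13, Proposal E 21. Proposal D eliminated.
Round 3: Proposal A 27, Proposal B 23, Proposal E 21. Proposal E eliminated.
Round 4: Proposal A 48, Proposal B 23. Proposal A has a majority (≥36).

Proposal A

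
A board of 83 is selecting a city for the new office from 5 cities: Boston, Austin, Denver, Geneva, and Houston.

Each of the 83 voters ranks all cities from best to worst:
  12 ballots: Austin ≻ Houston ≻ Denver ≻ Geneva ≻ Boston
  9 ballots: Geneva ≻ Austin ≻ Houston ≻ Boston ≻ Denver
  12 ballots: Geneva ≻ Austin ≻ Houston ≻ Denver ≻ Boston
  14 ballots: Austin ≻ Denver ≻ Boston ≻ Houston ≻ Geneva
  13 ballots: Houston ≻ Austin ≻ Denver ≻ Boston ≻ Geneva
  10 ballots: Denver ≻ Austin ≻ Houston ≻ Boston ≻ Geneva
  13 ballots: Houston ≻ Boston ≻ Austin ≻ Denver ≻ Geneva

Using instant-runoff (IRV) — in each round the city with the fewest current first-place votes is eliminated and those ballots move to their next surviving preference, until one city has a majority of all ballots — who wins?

Austin

Round 1: Boston 0, Austin 26, Denver 10, Geneva 21, Houston 26. Boston eliminated.
Round 2: Austin 26, Denver 10, Geneva 21, Houston 26. Denver eliminated.
Round 3: Austin 36, Geneva 21, Houston 26. Geneva eliminated.
Round 4: Austin 57, Houston 26. Austin has a majority (≥42).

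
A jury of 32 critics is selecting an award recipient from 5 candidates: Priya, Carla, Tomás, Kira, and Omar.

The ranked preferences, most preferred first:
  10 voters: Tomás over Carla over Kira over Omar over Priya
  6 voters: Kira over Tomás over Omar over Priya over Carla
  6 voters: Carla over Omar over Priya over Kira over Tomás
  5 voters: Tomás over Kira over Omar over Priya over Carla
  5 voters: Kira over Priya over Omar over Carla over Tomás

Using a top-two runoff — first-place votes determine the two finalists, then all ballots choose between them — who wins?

Kira

Round 1 first-place votes: Priya 0, Carla 6, Tomás 15, Kira 11, Omar 0. Tomás and Kira advance.
Runoff: Tomás is ranked above Kira on 15 ballots, Kira above Tomás on 17.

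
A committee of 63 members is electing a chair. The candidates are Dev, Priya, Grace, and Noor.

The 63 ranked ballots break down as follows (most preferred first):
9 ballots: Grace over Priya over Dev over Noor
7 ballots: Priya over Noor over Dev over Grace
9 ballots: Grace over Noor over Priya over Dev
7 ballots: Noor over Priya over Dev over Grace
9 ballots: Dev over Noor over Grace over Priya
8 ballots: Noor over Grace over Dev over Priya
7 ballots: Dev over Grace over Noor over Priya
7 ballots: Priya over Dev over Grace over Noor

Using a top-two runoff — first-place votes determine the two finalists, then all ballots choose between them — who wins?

Round 1 first-place votes: Dev 16, Priya 14, Grace 18, Noor 15. Grace and Dev advance.
Runoff: Grace is ranked above Dev on 26 ballots, Dev above Grace on 37.

Dev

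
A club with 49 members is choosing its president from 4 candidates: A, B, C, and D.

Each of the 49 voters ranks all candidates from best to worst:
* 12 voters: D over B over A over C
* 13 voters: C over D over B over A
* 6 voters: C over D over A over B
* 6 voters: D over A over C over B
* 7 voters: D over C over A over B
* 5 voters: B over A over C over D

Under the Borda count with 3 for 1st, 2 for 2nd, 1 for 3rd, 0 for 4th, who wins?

A: 12×1 + 13×0 + 6×1 + 6×2 + 7×1 + 5×2 = 47
B: 12×2 + 13×1 + 6×0 + 6×0 + 7×0 + 5×3 = 52
C: 12×0 + 13×3 + 6×3 + 6×1 + 7×2 + 5×1 = 82
D: 12×3 + 13×2 + 6×2 + 6×3 + 7×3 + 5×0 = 113

D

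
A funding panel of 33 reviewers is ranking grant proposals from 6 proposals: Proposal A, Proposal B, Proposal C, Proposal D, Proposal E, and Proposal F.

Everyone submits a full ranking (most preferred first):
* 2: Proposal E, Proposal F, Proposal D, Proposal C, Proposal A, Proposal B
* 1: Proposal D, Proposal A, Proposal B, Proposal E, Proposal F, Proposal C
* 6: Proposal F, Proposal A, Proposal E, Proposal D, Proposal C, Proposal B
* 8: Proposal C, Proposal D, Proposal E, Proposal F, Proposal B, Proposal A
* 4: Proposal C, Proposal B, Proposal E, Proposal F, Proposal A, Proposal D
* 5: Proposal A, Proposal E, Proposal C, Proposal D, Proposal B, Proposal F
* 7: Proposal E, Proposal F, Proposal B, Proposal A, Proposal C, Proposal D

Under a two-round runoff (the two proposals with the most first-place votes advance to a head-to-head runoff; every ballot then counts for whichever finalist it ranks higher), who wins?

Proposal E

Round 1 first-place votes: Proposal A 5, Proposal B 0, Proposal C 12, Proposal D 1, Proposal E 9, Proposal F 6. Proposal C and Proposal E advance.
Runoff: Proposal C is ranked above Proposal E on 12 ballots, Proposal E above Proposal C on 21.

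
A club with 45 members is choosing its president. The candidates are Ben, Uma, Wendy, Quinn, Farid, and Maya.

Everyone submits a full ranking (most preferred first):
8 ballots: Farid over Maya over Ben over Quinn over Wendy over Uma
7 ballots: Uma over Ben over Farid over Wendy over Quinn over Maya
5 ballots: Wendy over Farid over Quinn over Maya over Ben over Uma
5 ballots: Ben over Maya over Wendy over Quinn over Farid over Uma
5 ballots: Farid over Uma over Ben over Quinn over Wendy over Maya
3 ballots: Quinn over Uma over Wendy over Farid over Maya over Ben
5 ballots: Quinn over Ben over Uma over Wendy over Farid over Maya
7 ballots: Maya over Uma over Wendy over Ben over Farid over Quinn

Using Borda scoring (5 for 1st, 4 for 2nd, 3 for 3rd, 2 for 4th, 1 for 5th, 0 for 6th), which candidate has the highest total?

Ben

Ben: 8×3 + 7×4 + 5×1 + 5×5 + 5×3 + 3×0 + 5×4 + 7×2 = 131
Uma: 8×0 + 7×5 + 5×0 + 5×0 + 5×4 + 3×4 + 5×3 + 7×4 = 110
Wendy: 8×1 + 7×2 + 5×5 + 5×3 + 5×1 + 3×3 + 5×2 + 7×3 = 107
Quinn: 8×2 + 7×1 + 5×3 + 5×2 + 5×2 + 3×5 + 5×5 + 7×0 = 98
Farid: 8×5 + 7×3 + 5×4 + 5×1 + 5×5 + 3×2 + 5×1 + 7×1 = 129
Maya: 8×4 + 7×0 + 5×2 + 5×4 + 5×0 + 3×1 + 5×0 + 7×5 = 100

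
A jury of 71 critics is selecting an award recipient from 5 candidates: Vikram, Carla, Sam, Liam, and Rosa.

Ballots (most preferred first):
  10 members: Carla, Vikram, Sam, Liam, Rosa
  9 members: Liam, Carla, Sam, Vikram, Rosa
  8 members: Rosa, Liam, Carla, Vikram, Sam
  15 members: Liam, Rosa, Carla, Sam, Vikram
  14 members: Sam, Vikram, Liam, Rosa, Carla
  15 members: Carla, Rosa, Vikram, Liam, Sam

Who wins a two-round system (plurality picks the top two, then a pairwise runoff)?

Round 1 first-place votes: Vikram 0, Carla 25, Sam 14, Liam 24, Rosa 8. Carla and Liam advance.
Runoff: Carla is ranked above Liam on 25 ballots, Liam above Carla on 46.

Liam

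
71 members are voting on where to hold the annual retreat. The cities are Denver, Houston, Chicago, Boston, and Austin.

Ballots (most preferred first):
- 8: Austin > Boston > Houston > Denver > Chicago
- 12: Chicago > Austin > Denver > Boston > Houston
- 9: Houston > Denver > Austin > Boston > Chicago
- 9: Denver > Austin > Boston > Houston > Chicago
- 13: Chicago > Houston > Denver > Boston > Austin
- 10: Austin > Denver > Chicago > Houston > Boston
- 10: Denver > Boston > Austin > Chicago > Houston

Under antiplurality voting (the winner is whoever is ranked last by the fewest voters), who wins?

Denver

Last-place votes: Denver 0, Houston 22, Chicago 26, Boston 10, Austin 13.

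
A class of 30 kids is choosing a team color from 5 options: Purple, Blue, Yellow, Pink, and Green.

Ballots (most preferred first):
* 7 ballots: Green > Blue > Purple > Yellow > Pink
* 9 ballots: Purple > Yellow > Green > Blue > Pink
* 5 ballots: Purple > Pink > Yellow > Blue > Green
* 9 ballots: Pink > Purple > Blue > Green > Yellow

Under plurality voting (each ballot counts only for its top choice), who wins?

Purple

First-place votes: Purple 14, Blue 0, Yellow 0, Pink 9, Green 7.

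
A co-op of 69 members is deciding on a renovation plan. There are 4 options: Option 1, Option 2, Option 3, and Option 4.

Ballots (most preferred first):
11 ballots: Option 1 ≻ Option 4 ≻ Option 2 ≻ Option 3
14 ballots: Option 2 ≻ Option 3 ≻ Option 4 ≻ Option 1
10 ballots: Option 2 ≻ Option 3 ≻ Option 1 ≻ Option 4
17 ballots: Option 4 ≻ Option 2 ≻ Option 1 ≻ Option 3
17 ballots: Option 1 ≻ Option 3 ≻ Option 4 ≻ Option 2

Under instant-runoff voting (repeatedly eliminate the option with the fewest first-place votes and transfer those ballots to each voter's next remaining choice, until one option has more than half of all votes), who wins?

Option 2

Round 1: Option 1 28, Option 2 24, Option 3 0, Option 4 17. Option 3 eliminated.
Round 2: Option 1 28, Option 2 24, Option 4 17. Option 4 eliminated.
Round 3: Option 1 28, Option 2 41. Option 2 has a majority (≥35).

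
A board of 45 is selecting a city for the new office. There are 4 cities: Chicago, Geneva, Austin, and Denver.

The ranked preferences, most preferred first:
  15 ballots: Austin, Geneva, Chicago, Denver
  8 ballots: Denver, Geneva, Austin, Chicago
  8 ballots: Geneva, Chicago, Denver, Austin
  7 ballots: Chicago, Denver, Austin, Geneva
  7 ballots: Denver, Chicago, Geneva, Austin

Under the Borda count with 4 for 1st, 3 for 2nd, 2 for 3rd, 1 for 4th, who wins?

Chicago: 15×2 + 8×1 + 8×3 + 7×4 + 7×3 = 111
Geneva: 15×3 + 8×3 + 8×4 + 7×1 + 7×2 = 122
Austin: 15×4 + 8×2 + 8×1 + 7×2 + 7×1 = 105
Denver: 15×1 + 8×4 + 8×2 + 7×3 + 7×4 = 112

Geneva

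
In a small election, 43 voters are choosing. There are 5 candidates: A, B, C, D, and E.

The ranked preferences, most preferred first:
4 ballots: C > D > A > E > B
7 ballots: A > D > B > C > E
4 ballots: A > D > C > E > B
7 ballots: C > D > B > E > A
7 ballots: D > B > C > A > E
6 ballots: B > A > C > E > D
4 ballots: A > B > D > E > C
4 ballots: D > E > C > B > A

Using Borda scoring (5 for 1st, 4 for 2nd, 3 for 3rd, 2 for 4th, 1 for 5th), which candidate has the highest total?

A: 4×3 + 7×5 + 4×5 + 7×1 + 7×2 + 6×4 + 4×5 + 4×1 = 136
B: 4×1 + 7×3 + 4×1 + 7×3 + 7×4 + 6×5 + 4×4 + 4×2 = 132
C: 4×5 + 7×2 + 4×3 + 7×5 + 7×3 + 6×3 + 4×1 + 4×3 = 136
D: 4×4 + 7×4 + 4×4 + 7×4 + 7×5 + 6×1 + 4×3 + 4×5 = 161
E: 4×2 + 7×1 + 4×2 + 7×2 + 7×1 + 6×2 + 4×2 + 4×4 = 80

D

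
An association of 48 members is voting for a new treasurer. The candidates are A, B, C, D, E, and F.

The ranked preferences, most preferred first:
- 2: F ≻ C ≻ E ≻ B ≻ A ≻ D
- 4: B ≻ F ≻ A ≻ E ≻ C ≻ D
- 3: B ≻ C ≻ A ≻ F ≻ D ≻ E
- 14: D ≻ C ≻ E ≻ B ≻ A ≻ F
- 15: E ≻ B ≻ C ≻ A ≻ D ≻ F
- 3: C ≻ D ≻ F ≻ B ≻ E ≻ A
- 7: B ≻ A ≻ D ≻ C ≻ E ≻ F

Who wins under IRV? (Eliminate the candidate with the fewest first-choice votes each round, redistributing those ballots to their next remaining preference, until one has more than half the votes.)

D

Round 1: A 0, B 14, C 3, D 14, E 15, F 2. A eliminated.
Round 2: B 14, C 3, D 14, E 15, F 2. F eliminated.
Round 3: B 14, C 5, D 14, E 15. C eliminated.
Round 4: B 14, D 17, E 17. B eliminated.
Round 5: D 27, E 21. D has a majority (≥25).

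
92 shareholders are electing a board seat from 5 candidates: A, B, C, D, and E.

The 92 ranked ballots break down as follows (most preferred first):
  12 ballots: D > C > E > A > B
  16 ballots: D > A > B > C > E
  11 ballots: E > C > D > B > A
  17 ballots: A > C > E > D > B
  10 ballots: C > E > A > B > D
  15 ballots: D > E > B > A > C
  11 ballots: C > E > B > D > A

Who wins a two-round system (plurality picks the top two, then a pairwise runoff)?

Round 1 first-place votes: A 17, B 0, C 21, D 43, E 11. D and C advance.
Runoff: D is ranked above C on 43 ballots, C above D on 49.

C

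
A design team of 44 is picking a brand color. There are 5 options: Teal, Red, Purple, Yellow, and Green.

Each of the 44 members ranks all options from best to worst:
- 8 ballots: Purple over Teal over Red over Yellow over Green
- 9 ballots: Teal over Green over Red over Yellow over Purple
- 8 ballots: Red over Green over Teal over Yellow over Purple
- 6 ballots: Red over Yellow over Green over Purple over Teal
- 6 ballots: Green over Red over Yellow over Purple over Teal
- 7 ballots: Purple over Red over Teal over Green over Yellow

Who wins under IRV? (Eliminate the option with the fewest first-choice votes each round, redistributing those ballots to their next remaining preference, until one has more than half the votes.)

Red

Round 1: Teal 9, Red 14, Purple 15, Yellow 0, Green 6. Yellow eliminated.
Round 2: Teal 9, Red 14, Purple 15, Green 6. Green eliminated.
Round 3: Teal 9, Red 20, Purple 15. Teal eliminated.
Round 4: Red 29, Purple 15. Red has a majority (≥23).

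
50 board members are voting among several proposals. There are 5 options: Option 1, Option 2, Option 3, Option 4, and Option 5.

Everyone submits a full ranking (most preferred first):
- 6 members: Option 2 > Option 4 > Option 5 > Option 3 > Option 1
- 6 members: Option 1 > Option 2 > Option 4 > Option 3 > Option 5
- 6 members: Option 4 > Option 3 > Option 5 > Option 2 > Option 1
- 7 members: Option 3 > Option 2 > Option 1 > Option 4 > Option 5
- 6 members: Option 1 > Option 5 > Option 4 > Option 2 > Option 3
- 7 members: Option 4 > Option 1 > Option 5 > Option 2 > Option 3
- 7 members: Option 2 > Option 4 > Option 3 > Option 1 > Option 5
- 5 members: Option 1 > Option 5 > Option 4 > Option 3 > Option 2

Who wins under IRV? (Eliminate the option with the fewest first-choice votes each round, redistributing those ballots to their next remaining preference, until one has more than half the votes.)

Option 2

Round 1: Option 1 17, Option 2 13, Option 3 7, Option 4 13, Option 5 0. Option 5 eliminated.
Round 2: Option 1 17, Option 2 13, Option 3 7, Option 4 13. Option 3 eliminated.
Round 3: Option 1 17, Option 2 20, Option 4 13. Option 4 eliminated.
Round 4: Option 1 24, Option 2 26. Option 2 has a majority (≥26).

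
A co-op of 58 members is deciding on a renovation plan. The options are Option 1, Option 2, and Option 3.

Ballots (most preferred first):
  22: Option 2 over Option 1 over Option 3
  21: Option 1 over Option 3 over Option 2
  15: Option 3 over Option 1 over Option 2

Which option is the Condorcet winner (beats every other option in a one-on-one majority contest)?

Option 1

Option 1 vs Option 2: 36–22
Option 1 vs Option 3: 43–15
Option 1 beats every other option.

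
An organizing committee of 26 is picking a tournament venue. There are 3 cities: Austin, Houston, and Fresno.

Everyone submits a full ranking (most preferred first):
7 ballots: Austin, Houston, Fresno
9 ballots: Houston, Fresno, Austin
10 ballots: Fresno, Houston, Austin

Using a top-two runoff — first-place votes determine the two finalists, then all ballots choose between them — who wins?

Houston

Round 1 first-place votes: Austin 7, Houston 9, Fresno 10. Fresno and Houston advance.
Runoff: Fresno is ranked above Houston on 10 ballots, Houston above Fresno on 16.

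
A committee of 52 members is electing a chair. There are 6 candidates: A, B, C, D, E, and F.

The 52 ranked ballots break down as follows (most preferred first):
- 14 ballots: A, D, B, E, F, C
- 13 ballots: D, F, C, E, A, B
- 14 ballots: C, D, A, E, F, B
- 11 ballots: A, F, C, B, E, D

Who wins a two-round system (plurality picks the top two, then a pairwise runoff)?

Round 1 first-place votes: A 25, B 0, C 14, D 13, E 0, F 0. A and C advance.
Runoff: A is ranked above C on 25 ballots, C above A on 27.

C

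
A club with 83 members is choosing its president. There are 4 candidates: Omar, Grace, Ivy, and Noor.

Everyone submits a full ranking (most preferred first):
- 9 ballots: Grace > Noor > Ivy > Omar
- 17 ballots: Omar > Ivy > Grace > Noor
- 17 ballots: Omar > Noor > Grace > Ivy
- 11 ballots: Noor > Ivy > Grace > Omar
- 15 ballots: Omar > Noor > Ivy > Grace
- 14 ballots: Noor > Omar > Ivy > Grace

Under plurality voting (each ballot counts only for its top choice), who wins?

First-place votes: Omar 49, Grace 9, Ivy 0, Noor 25.

Omar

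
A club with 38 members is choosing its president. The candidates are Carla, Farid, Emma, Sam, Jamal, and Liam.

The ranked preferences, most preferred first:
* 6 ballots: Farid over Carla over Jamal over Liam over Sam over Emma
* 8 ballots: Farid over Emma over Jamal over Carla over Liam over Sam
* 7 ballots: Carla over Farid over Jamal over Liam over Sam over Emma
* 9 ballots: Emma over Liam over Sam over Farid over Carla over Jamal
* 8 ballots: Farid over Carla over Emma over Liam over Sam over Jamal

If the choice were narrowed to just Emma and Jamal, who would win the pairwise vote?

Emma is ranked above Jamal on 25 ballots; Jamal above Emma on 13.

Emma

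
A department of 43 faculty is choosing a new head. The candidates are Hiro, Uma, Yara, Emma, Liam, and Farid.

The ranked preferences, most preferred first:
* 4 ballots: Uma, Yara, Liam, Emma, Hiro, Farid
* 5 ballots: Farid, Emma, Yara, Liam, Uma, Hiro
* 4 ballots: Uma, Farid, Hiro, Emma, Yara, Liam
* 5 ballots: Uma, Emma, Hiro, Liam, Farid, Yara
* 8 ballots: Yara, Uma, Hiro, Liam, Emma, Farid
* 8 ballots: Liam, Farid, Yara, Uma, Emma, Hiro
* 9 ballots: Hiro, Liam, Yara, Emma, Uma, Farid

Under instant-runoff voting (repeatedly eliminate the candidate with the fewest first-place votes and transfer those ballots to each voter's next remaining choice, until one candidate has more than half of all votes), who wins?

Round 1: Hiro 9, Uma 13, Yara 8, Emma 0, Liam 8, Farid 5. Emma eliminated.
Round 2: Hiro 9, Uma 13, Yara 8, Liam 8, Farid 5. Farid eliminated.
Round 3: Hiro 9, Uma 13, Yara 13, Liam 8. Liam eliminated.
Round 4: Hiro 9, Uma 13, Yara 21. Hiro eliminated.
Round 5: Uma 13, Yara 30. Yara has a majority (≥22).

Yara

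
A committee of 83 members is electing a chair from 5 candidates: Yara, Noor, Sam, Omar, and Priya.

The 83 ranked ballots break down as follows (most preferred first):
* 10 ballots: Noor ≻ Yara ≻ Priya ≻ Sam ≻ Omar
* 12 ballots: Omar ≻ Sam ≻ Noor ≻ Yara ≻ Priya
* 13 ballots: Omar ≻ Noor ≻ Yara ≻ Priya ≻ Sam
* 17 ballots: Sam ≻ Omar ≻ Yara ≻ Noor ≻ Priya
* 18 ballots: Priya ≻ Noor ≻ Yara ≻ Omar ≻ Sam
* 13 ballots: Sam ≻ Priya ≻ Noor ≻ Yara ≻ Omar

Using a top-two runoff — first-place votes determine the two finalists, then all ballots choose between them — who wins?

Omar

Round 1 first-place votes: Yara 0, Noor 10, Sam 30, Omar 25, Priya 18. Sam and Omar advance.
Runoff: Sam is ranked above Omar on 40 ballots, Omar above Sam on 43.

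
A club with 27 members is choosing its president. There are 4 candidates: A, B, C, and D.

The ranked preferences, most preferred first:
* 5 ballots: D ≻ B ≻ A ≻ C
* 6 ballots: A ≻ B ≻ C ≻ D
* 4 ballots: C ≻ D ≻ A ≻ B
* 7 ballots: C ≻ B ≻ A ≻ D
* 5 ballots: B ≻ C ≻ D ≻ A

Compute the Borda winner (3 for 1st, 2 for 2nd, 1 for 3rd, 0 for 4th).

A: 5×1 + 6×3 + 4×1 + 7×1 + 5×0 = 34
B: 5×2 + 6×2 + 4×0 + 7×2 + 5×3 = 51
C: 5×0 + 6×1 + 4×3 + 7×3 + 5×2 = 49
D: 5×3 + 6×0 + 4×2 + 7×0 + 5×1 = 28

B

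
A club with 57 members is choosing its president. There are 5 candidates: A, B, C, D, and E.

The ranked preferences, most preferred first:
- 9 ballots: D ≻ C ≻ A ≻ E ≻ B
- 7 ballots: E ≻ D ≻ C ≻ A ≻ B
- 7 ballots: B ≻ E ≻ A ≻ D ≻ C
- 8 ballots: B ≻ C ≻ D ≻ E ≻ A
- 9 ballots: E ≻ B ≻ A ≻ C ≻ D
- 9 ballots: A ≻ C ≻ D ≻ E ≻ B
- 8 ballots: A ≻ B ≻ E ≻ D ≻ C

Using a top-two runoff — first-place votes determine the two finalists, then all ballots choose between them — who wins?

E

Round 1 first-place votes: A 17, B 15, C 0, D 9, E 16. A and E advance.
Runoff: A is ranked above E on 26 ballots, E above A on 31.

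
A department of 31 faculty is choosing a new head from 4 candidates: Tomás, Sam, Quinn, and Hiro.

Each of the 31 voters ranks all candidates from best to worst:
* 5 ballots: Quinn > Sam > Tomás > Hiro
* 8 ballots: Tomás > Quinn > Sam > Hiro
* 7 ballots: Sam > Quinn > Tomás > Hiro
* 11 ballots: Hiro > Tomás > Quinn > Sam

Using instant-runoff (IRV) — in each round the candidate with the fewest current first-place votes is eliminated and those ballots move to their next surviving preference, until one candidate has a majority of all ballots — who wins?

Sam

Round 1: Tomás 8, Sam 7, Quinn 5, Hiro 11. Quinn eliminated.
Round 2: Tomás 8, Sam 12, Hiro 11. Tomás eliminated.
Round 3: Sam 20, Hiro 11. Sam has a majority (≥16).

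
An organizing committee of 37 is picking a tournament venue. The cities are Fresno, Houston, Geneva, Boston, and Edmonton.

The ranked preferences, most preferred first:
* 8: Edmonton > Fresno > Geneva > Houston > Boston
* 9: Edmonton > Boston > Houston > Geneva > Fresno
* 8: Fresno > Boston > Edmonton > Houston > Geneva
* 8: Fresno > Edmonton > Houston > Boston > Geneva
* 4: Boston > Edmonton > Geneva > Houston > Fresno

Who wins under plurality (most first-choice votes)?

Edmonton

First-place votes: Fresno 16, Houston 0, Geneva 0, Boston 4, Edmonton 17.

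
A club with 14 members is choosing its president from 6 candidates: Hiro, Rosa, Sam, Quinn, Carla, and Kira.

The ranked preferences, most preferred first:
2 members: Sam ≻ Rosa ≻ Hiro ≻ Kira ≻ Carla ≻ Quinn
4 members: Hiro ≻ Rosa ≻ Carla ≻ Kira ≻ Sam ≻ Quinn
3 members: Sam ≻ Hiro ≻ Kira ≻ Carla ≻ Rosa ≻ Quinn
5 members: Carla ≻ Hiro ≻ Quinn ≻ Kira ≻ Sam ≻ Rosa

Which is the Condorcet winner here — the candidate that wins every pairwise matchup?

Hiro vs Rosa: 12–2
Hiro vs Sam: 9–5
Hiro vs Quinn: 14–0
Hiro vs Carla: 9–5
Hiro vs Kira: 14–0
Hiro beats every other candidate.

Hiro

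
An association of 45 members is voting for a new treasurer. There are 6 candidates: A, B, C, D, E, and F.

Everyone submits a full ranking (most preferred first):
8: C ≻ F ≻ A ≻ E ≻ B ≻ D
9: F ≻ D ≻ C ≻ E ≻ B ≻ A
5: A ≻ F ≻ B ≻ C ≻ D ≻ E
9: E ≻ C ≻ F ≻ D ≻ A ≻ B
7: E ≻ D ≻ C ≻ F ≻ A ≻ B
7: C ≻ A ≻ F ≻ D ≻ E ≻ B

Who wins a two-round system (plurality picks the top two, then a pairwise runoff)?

Round 1 first-place votes: A 5, B 0, C 15, D 0, E 16, F 9. E and C advance.
Runoff: E is ranked above C on 16 ballots, C above E on 29.

C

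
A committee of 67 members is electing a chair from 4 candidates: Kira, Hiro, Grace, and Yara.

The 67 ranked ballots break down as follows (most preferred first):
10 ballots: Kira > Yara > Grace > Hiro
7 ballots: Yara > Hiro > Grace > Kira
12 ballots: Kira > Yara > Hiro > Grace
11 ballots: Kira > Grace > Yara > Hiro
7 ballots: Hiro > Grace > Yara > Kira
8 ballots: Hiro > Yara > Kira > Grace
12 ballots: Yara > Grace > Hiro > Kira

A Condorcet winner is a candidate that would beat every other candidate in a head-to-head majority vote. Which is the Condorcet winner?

Yara vs Kira: 34–33
Yara vs Hiro: 52–15
Yara vs Grace: 49–18
Yara beats every other candidate.

Yara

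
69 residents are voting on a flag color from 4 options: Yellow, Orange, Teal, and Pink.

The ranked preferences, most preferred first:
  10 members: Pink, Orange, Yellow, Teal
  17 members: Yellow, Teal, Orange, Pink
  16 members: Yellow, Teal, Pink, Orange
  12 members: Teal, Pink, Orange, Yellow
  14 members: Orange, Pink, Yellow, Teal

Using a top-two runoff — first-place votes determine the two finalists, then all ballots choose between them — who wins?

Round 1 first-place votes: Yellow 33, Orange 14, Teal 12, Pink 10. Yellow and Orange advance.
Runoff: Yellow is ranked above Orange on 33 ballots, Orange above Yellow on 36.

Orange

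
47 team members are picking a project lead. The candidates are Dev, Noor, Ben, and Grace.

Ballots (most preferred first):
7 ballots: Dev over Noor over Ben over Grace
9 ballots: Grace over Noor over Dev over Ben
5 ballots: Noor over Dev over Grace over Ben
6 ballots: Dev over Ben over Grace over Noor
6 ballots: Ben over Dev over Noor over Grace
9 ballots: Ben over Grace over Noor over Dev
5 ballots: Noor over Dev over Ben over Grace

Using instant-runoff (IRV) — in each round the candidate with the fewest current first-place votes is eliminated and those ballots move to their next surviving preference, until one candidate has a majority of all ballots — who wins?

Round 1: Dev 13, Noor 10, Ben 15, Grace 9. Grace eliminated.
Round 2: Dev 13, Noor 19, Ben 15. Dev eliminated.
Round 3: Noor 26, Ben 21. Noor has a majority (≥24).

Noor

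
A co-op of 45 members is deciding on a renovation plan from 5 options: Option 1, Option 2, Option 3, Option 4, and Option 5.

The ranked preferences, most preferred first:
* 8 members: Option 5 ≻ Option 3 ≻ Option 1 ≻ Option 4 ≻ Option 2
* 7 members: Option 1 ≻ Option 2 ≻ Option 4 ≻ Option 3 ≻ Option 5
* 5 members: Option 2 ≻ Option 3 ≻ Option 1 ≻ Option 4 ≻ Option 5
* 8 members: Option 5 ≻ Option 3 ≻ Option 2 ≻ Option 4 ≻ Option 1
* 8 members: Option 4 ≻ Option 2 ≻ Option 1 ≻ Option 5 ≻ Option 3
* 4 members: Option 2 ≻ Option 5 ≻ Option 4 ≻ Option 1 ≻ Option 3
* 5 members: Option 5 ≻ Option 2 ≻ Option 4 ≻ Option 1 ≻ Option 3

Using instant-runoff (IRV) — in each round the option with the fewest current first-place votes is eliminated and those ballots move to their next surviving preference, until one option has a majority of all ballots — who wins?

Option 2

Round 1: Option 1 7, Option 2 9, Option 3 0, Option 4 8, Option 5 21. Option 3 eliminated.
Round 2: Option 1 7, Option 2 9, Option 4 8, Option 5 21. Option 1 eliminated.
Round 3: Option 2 16, Option 4 8, Option 5 21. Option 4 eliminated.
Round 4: Option 2 24, Option 5 21. Option 2 has a majority (≥23).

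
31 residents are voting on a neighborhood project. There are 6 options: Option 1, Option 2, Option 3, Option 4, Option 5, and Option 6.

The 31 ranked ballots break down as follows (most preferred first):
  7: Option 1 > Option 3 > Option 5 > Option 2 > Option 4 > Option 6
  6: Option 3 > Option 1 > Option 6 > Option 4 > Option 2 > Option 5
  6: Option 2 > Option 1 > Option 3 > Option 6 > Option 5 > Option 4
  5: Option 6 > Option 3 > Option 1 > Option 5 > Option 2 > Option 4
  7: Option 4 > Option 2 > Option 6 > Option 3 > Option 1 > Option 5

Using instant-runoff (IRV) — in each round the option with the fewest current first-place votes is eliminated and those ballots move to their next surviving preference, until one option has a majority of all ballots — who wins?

Round 1: Option 1 7, Option 2 6, Option 3 6, Option 4 7, Option 5 0, Option 6 5. Option 5 eliminated.
Round 2: Option 1 7, Option 2 6, Option 3 6, Option 4 7, Option 6 5. Option 6 eliminated.
Round 3: Option 1 7, Option 2 6, Option 3 11, Option 4 7. Option 2 eliminated.
Round 4: Option 1 13, Option 3 11, Option 4 7. Option 4 eliminated.
Round 5: Option 1 13, Option 3 18. Option 3 has a majority (≥16).

Option 3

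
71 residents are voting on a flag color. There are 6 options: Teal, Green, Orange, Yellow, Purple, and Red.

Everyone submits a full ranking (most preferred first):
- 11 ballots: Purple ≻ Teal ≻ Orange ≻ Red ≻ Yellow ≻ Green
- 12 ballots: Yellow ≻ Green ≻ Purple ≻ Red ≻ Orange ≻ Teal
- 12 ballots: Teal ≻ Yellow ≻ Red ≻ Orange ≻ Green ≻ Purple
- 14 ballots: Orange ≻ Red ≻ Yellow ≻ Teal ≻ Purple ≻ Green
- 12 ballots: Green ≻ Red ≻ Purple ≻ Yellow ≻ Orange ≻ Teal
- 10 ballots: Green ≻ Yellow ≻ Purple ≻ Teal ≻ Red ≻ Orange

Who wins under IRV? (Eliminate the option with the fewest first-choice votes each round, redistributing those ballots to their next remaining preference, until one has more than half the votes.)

Teal

Round 1: Teal 12, Green 22, Orange 14, Yellow 12, Purple 11, Red 0. Red eliminated.
Round 2: Teal 12, Green 22, Orange 14, Yellow 12, Purple 11. Purple eliminated.
Round 3: Teal 23, Green 22, Orange 14, Yellow 12. Yellow eliminated.
Round 4: Teal 23, Green 34, Orange 14. Orange eliminated.
Round 5: Teal 37, Green 34. Teal has a majority (≥36).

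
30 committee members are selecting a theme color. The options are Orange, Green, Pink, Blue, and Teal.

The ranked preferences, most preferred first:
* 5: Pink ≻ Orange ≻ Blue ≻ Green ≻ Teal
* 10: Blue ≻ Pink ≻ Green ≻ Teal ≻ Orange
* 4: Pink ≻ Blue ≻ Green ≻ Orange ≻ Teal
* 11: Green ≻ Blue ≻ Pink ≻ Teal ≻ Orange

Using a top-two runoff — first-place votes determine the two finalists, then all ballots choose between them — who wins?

Round 1 first-place votes: Orange 0, Green 11, Pink 9, Blue 10, Teal 0. Green and Blue advance.
Runoff: Green is ranked above Blue on 11 ballots, Blue above Green on 19.

Blue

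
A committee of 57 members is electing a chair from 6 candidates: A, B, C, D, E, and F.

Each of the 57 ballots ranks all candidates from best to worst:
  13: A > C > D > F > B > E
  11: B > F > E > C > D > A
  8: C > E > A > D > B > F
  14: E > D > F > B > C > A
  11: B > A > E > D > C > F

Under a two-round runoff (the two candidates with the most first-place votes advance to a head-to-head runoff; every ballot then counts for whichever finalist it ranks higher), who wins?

Round 1 first-place votes: A 13, B 22, C 8, D 0, E 14, F 0. B and E advance.
Runoff: B is ranked above E on 35 ballots, E above B on 22.

B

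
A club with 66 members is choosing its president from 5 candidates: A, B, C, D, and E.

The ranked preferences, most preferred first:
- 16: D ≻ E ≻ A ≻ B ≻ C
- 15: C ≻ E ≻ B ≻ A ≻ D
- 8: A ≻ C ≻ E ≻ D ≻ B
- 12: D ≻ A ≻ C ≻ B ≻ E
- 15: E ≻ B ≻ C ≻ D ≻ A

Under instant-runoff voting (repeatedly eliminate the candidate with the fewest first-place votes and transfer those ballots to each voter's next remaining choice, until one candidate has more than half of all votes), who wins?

C

Round 1: A 8, B 0, C 15, D 28, E 15. B eliminated.
Round 2: A 8, C 15, D 28, E 15. A eliminated.
Round 3: C 23, D 28, E 15. E eliminated.
Round 4: C 38, D 28. C has a majority (≥34).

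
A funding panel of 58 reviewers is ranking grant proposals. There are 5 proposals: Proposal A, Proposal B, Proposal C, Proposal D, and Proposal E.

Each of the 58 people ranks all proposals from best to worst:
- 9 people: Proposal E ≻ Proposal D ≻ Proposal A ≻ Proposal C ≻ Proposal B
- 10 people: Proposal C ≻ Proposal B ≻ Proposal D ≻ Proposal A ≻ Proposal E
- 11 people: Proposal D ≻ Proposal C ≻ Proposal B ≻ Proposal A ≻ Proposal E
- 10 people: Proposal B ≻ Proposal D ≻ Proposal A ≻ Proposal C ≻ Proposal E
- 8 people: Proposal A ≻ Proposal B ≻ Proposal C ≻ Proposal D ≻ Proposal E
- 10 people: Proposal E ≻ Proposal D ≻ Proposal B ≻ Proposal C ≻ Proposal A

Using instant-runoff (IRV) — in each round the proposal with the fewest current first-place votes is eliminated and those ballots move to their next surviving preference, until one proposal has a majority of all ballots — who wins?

Round 1: Proposal A 8, Proposal B 10, Proposal C 10, Proposal D 11, Proposal E 19. Proposal A eliminated.
Round 2: Proposal B 18, Proposal C 10, Proposal D 11, Proposal E 19. Proposal C eliminated.
Round 3: Proposal B 28, Proposal D 11, Proposal E 19. Proposal D eliminated.
Round 4: Proposal B 39, Proposal E 19. Proposal B has a majority (≥30).

Proposal B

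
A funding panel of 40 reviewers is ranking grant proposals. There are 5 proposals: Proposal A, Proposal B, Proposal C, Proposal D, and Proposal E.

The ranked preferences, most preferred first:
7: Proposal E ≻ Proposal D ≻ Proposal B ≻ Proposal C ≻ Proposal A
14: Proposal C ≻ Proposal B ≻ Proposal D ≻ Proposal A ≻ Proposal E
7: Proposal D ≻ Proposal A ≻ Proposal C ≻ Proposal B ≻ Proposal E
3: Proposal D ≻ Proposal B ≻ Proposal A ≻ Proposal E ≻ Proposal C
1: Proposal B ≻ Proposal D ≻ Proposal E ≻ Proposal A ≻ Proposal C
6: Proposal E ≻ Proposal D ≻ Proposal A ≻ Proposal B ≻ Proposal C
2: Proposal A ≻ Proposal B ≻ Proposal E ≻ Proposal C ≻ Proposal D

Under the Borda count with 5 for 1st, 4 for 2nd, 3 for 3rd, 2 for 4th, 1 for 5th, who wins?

Proposal A: 7×1 + 14×2 + 7×4 + 3×3 + 1×2 + 6×3 + 2×5 = 102
Proposal B: 7×3 + 14×4 + 7×2 + 3×4 + 1×5 + 6×2 + 2×4 = 128
Proposal C: 7×2 + 14×5 + 7×3 + 3×1 + 1×1 + 6×1 + 2×2 = 119
Proposal D: 7×4 + 14×3 + 7×5 + 3×5 + 1×4 + 6×4 + 2×1 = 150
Proposal E: 7×5 + 14×1 + 7×1 + 3×2 + 1×3 + 6×5 + 2×3 = 101

Proposal D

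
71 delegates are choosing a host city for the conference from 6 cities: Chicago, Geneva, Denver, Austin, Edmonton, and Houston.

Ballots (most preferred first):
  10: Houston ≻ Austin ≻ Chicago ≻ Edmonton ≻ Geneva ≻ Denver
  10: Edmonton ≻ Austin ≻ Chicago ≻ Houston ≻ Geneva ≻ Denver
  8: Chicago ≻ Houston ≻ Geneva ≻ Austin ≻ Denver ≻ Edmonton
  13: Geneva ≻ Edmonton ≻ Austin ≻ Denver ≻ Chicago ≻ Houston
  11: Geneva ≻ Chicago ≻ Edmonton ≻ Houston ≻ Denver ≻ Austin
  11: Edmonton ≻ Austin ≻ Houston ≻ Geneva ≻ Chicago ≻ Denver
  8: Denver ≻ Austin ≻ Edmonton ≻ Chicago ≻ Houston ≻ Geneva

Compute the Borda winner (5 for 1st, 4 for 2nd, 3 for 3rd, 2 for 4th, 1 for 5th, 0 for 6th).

Edmonton

Chicago: 10×3 + 10×3 + 8×5 + 13×1 + 11×4 + 11×1 + 8×2 = 184
Geneva: 10×1 + 10×1 + 8×3 + 13×5 + 11×5 + 11×2 + 8×0 = 186
Denver: 10×0 + 10×0 + 8×1 + 13×2 + 11×1 + 11×0 + 8×5 = 85
Austin: 10×4 + 10×4 + 8×2 + 13×3 + 11×0 + 11×4 + 8×4 = 211
Edmonton: 10×2 + 10×5 + 8×0 + 13×4 + 11×3 + 11×5 + 8×3 = 234
Houston: 10×5 + 10×2 + 8×4 + 13×0 + 11×2 + 11×3 + 8×1 = 165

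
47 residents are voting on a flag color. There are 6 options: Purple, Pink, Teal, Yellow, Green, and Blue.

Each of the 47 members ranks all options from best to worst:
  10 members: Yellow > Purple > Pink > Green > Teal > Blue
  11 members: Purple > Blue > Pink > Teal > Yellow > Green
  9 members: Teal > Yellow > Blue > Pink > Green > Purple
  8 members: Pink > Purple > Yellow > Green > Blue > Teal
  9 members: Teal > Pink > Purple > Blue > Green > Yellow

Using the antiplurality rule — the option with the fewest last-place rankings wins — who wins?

Pink

Last-place votes: Purple 9, Pink 0, Teal 8, Yellow 9, Green 11, Blue 10.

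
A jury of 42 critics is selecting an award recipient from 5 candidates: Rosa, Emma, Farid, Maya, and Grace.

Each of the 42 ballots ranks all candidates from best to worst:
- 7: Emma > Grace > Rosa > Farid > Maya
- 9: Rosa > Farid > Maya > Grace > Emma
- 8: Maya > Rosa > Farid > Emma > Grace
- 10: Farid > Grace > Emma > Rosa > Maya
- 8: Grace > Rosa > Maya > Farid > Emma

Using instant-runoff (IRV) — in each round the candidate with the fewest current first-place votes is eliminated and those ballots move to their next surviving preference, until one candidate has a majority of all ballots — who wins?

Round 1: Rosa 9, Emma 7, Farid 10, Maya 8, Grace 8. Emma eliminated.
Round 2: Rosa 9, Farid 10, Maya 8, Grace 15. Maya eliminated.
Round 3: Rosa 17, Farid 10, Grace 15. Farid eliminated.
Round 4: Rosa 17, Grace 25. Grace has a majority (≥22).

Grace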